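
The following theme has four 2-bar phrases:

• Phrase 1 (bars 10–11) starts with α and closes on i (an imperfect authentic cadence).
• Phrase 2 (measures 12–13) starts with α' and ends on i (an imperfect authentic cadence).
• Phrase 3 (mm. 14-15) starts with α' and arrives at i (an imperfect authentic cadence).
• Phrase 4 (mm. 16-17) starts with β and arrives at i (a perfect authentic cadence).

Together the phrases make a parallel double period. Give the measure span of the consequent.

measures 14–17

In a double period the first pair of phrases (ending imperfect authentic cadence) is the large antecedent and the second pair (ending perfect authentic cadence) is the large consequent; the consequent is measures 14–17.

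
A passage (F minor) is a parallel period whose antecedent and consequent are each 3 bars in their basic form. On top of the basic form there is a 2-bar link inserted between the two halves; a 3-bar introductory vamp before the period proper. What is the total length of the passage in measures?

Basic parallel period: 3 + 3 = 6 bars.
6 (basic form) + 2 (link) + 3 (introduction) = 11.

11 measures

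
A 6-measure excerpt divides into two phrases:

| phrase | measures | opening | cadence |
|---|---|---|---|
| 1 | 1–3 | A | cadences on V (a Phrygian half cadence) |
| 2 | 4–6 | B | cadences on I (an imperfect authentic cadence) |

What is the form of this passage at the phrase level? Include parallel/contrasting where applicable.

Phrase 1 ends with a Phrygian half cadence (weaker) and phrase 2 with an imperfect authentic cadence (stronger): antecedent + consequent = a period.
The two phrases open with different material (A / B), so the period is contrasting.

contrasting period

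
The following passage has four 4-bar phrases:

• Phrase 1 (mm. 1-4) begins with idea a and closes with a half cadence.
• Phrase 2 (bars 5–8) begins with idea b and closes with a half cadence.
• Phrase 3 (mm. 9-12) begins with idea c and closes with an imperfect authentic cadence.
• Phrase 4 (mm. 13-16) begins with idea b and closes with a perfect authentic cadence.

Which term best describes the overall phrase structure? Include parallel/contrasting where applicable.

Four phrases in two halves: the first half (measures 1–8) ends with a half cadence, the second (mm. 9–16) with a perfect authentic cadence — a large antecedent–consequent pair, i.e. a double period.
Phrase 3 begins with different material from phrase 1, making it contrasting.

contrasting double period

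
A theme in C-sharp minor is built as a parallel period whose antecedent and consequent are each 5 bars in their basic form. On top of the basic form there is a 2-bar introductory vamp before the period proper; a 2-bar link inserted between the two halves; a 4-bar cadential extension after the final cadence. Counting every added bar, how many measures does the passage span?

Basic parallel period: 5 + 5 = 10 bars.
10 (basic form) + 2 (introduction) + 2 (link) + 4 (cadential extension) = 18.

18 measures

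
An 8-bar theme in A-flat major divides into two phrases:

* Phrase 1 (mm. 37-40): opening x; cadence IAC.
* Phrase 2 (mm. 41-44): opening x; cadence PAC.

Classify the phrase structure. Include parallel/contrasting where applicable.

parallel period

Phrase 1 ends with an imperfect authentic cadence (weaker) and phrase 2 with a perfect authentic cadence (stronger): antecedent + consequent = a period.
The two phrases open with the same material (x / x), so the period is parallel.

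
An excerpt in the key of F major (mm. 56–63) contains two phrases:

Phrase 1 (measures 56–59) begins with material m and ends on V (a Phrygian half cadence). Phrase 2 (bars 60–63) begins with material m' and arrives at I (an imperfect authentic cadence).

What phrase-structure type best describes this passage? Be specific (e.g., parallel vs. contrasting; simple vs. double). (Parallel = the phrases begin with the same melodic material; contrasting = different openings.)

Phrase 1 ends with a Phrygian half cadence (weaker) and phrase 2 with an imperfect authentic cadence (stronger): antecedent + consequent = a period.
The two phrases open with the same material (m / m'), so the period is parallel.

parallel period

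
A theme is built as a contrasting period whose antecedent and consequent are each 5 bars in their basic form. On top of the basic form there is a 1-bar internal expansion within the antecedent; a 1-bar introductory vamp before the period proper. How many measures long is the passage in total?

Basic contrasting period: 5 + 5 = 10 bars.
10 (basic form) + 1 (internal expansion) + 1 (introduction) = 12.

12 measures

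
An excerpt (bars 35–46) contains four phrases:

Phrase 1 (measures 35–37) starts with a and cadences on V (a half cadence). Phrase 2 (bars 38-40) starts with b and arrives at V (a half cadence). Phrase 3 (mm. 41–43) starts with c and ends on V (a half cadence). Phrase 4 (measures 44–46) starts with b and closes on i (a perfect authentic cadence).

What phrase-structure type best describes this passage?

contrasting double period

Four phrases in two halves: the first half (mm. 35–40) ends with a half cadence, the second (bars 41-46) with a perfect authentic cadence — a large antecedent–consequent pair, i.e. a double period.
Phrase 3 begins with different material from phrase 1, making it contrasting.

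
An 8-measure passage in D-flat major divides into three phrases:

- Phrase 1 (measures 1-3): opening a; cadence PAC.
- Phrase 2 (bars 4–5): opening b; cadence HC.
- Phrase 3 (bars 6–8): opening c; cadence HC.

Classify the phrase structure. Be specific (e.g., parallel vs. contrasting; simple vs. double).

phrase group

The final phrase closes with a half cadence, which is not stronger than the preceding half cadence; the 3 phrases lack an overall antecedent–consequent design and so form a phrase group.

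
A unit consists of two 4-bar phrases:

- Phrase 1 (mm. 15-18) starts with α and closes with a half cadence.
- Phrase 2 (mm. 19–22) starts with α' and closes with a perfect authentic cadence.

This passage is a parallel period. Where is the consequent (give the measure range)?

The antecedent is the phrase ending with the weaker cadence (half cadence, phrase 1) and the consequent the one ending more conclusively (perfect authentic cadence, phrase 2); the consequent is measures 19–22.

measures 19–22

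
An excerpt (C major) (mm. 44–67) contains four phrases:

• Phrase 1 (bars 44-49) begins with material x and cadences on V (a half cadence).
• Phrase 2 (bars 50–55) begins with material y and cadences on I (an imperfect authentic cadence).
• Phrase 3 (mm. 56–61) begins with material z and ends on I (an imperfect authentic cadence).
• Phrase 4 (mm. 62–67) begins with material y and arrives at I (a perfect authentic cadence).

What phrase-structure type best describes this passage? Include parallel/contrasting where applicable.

contrasting double period

Four phrases in two halves: the first half (bars 44–55) ends with an imperfect authentic cadence, the second (measures 56-67) with a perfect authentic cadence — a large antecedent–consequent pair, i.e. a double period.
Phrase 3 begins with different material from phrase 1, making it contrasting.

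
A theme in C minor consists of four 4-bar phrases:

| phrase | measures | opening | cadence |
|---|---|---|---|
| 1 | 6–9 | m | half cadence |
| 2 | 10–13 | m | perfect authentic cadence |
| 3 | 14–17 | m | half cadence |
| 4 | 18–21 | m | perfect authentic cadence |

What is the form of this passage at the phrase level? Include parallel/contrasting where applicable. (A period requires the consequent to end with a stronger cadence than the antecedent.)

repeated period

The cadence pattern HC–PAC–HC–PAC is weak–strong twice, and phrases 3–4 restate phrases 1–2: a period heard twice, not a double period (which would end weakly at phrase 2).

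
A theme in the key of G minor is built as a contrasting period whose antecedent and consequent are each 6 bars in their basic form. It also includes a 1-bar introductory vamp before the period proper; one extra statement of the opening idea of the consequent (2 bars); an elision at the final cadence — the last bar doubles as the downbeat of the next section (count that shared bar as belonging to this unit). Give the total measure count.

15 measures

Basic contrasting period: 6 + 6 = 12 bars.
12 (basic form) + 1 (introduction) + 2 (extra statement) = 15.
The elision shares a bar with the next section but does not change this unit's count.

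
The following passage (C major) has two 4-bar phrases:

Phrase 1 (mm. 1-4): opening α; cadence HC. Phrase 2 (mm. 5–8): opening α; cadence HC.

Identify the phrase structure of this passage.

Both phrases have the same opening (α) and the same cadence (half cadence): the second is a restatement, not a consequent, so this is a repeated phrase rather than a period.

repeated phrase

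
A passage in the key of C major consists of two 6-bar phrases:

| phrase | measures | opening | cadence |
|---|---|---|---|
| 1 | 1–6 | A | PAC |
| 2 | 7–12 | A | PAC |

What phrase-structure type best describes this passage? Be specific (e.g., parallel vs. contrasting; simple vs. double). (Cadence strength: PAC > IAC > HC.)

Both phrases have the same opening (A) and the same cadence (perfect authentic cadence): the second is a restatement, not a consequent, so this is a repeated phrase rather than a period.

repeated phrase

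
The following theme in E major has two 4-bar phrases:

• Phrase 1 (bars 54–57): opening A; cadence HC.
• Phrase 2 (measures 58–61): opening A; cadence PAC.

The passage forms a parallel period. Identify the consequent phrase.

phrase 2

The phrase ending with the weaker cadence (half cadence) is the antecedent; the one ending more conclusively (perfect authentic cadence) is the consequent. The consequent is phrase 2.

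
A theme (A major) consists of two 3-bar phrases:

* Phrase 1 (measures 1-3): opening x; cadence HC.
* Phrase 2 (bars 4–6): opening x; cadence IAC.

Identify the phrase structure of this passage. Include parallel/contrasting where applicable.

parallel period

Phrase 1 ends with a half cadence (weaker) and phrase 2 with an imperfect authentic cadence (stronger): antecedent + consequent = a period.
The two phrases open with the same material (x / x), so the period is parallel.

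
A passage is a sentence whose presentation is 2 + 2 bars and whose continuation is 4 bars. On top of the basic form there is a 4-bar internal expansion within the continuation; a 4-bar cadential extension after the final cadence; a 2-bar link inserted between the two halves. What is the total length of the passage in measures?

18 measures

Basic sentence: 2 + 2 + 4 = 8 bars.
8 (basic form) + 4 (internal expansion) + 4 (cadential extension) + 2 (link) = 18.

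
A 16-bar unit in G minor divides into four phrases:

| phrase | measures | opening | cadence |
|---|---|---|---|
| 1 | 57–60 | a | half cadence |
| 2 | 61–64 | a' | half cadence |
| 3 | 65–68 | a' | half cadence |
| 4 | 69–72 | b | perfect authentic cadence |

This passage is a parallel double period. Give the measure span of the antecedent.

measures 57–64

In a double period the four phrases pair into a large antecedent (phrases 1–2, ending half cadence) and a large consequent (phrases 3–4, ending perfect authentic cadence). The antecedent spans bars 57–64.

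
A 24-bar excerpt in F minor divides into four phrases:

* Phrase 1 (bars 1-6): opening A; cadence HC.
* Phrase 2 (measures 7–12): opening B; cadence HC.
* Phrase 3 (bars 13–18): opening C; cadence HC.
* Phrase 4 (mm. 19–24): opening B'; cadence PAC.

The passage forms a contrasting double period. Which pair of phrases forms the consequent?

In a double period the first pair of phrases (ending half cadence) is the large antecedent and the second pair (ending perfect authentic cadence) is the large consequent; the consequent is phrases 3 and 4.

phrases 3 and 4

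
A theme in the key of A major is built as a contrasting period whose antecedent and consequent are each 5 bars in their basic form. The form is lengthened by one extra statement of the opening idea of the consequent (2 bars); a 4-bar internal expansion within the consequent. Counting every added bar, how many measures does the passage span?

16 measures

Basic contrasting period: 5 + 5 = 10 bars.
10 (basic form) + 2 (extra statement) + 4 (internal expansion) = 16.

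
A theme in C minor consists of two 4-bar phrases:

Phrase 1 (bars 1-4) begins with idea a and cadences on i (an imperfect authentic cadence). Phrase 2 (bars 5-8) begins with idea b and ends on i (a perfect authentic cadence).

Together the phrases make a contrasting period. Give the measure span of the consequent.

The phrase ending with the weaker cadence (imperfect authentic cadence) is the antecedent; the one ending more conclusively (perfect authentic cadence) is the consequent. The consequent is measures 5–8.

measures 5–8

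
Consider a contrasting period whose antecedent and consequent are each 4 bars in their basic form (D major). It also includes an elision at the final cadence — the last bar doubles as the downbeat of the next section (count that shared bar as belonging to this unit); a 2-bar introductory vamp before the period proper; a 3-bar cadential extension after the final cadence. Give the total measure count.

13 measures

Basic contrasting period: 4 + 4 = 8 bars.
8 (basic form) + 2 (introduction) + 3 (cadential extension) = 13.
The elision shares a bar with the next section but does not change this unit's count.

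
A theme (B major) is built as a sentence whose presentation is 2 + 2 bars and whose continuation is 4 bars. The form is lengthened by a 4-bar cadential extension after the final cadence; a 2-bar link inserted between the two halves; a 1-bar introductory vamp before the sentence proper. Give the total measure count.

Basic sentence: 2 + 2 + 4 = 8 bars.
8 (basic form) + 4 (cadential extension) + 2 (link) + 1 (introduction) = 15.

15 measures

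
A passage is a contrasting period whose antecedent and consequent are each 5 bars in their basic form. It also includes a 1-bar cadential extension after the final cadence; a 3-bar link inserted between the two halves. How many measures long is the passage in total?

14 measures

Basic contrasting period: 5 + 5 = 10 bars.
10 (basic form) + 1 (cadential extension) + 3 (link) = 14.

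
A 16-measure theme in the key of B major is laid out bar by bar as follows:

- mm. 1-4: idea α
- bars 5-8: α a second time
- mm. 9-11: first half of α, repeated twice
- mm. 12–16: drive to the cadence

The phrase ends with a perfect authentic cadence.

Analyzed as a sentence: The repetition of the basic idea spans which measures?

The presentation of a sentence is the basic idea (mm. 1–4) plus its repetition (bars 5–8); the repetition of the basic idea is therefore mm. 5-8.

measures 5–8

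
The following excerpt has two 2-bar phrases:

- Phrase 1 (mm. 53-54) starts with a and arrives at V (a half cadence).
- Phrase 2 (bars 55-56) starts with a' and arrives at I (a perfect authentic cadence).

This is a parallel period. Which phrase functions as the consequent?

phrase 2

The phrase ending with the weaker cadence (half cadence) is the antecedent; the one ending more conclusively (perfect authentic cadence) is the consequent. The consequent is phrase 2.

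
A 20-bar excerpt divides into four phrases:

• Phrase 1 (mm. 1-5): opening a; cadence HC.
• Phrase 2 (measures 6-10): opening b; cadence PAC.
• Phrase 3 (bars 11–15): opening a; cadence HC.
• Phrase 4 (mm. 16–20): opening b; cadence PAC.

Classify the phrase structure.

The cadence pattern HC–PAC–HC–PAC is weak–strong twice, and phrases 3–4 restate phrases 1–2: a period heard twice, not a double period (which would end weakly at phrase 2).

repeated period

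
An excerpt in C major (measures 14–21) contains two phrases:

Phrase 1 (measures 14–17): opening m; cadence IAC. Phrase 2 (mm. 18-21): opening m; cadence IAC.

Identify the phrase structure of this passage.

Both phrases have the same opening (m) and the same cadence (imperfect authentic cadence): the second is a restatement, not a consequent, so this is a repeated phrase rather than a period.

repeated phrase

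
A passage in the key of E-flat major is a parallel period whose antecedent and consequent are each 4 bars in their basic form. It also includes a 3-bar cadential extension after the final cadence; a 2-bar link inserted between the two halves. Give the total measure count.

Basic parallel period: 4 + 4 = 8 bars.
8 (basic form) + 3 (cadential extension) + 2 (link) = 13.

13 measures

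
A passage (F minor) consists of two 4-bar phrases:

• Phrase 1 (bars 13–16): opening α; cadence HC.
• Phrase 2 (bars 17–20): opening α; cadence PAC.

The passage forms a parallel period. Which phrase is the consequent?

phrase 2

The phrase ending with the weaker cadence (half cadence) is the antecedent; the one ending more conclusively (perfect authentic cadence) is the consequent. The consequent is phrase 2.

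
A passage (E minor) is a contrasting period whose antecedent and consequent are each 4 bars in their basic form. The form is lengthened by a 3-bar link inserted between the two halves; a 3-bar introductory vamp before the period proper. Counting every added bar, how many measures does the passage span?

14 measures

Basic contrasting period: 4 + 4 = 8 bars.
8 (basic form) + 3 (link) + 3 (introduction) = 14.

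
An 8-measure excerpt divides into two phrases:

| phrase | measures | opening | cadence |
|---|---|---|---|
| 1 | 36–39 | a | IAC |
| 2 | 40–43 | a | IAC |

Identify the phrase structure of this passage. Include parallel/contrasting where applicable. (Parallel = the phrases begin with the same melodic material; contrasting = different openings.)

repeated phrase

Both phrases have the same opening (a) and the same cadence (imperfect authentic cadence): the second is a restatement, not a consequent, so this is a repeated phrase rather than a period.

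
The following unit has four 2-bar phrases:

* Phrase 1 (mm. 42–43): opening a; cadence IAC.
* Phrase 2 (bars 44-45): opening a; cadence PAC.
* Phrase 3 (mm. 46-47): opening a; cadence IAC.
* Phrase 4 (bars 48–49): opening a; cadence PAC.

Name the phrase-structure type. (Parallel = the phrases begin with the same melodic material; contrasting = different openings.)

repeated period

The cadence pattern IAC–PAC–IAC–PAC is weak–strong twice, and phrases 3–4 restate phrases 1–2: a period heard twice, not a double period (which would end weakly at phrase 2).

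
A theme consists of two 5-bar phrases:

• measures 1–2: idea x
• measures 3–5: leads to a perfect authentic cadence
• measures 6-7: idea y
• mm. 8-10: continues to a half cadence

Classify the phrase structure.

phrase group

The second phrase closes with a half cadence, which is not stronger than the first phrase's perfect authentic cadence; without a weak→strong cadential pair there is no antecedent–consequent relationship, so this is a phrase group rather than a period.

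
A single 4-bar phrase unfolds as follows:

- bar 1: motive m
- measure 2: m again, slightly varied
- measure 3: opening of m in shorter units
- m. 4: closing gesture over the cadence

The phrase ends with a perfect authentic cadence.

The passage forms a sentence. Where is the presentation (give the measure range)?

The presentation of a sentence is the basic idea (bar 1) plus its repetition (m. 2); the presentation is therefore measures 1–2.

measures 1–2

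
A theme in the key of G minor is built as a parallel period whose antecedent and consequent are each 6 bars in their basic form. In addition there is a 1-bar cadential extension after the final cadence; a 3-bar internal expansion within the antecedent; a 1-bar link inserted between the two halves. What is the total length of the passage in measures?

17 measures

Basic parallel period: 6 + 6 = 12 bars.
12 (basic form) + 1 (cadential extension) + 3 (internal expansion) + 1 (link) = 17.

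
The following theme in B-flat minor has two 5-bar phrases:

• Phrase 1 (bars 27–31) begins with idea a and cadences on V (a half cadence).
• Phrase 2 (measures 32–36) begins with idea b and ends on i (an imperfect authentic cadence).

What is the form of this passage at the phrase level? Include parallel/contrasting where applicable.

Phrase 1 ends with a half cadence (weaker) and phrase 2 with an imperfect authentic cadence (stronger): antecedent + consequent = a period.
The two phrases open with different material (a / b), so the period is contrasting.

contrasting period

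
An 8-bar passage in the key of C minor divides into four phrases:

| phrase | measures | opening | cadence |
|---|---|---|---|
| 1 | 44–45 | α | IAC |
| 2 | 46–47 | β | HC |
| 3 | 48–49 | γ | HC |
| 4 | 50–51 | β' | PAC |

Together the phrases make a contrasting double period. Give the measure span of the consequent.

measures 48–51

In a double period the first pair of phrases (ending half cadence) is the large antecedent and the second pair (ending perfect authentic cadence) is the large consequent; the consequent is measures 48–51.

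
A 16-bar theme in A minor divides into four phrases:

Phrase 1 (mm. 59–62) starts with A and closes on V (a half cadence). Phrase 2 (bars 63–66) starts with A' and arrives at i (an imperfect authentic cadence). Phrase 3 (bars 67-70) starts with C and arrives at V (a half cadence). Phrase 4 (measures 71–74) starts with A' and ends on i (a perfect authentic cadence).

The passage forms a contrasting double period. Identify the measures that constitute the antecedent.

In a double period the four phrases pair into a large antecedent (phrases 1–2, ending imperfect authentic cadence) and a large consequent (phrases 3–4, ending perfect authentic cadence). The antecedent spans mm. 59–66.

measures 59–66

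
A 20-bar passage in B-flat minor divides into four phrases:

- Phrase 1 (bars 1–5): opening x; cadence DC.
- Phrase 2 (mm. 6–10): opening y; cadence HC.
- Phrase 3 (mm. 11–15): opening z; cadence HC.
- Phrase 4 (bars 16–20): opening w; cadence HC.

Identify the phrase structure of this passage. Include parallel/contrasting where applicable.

phrase group

Phrase 4 ends with a half cadence, no stronger than phrase 2's half cadence, so the four phrases do not form a double period; nor do phrases 3–4 duplicate 1–2, so it is not a repeated period. With no phrase reaching a conclusive cadence, the passage is a phrase group.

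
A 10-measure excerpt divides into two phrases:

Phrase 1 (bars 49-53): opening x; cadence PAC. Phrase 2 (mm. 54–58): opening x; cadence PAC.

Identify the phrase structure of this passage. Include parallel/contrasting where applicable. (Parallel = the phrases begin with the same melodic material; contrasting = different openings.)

repeated phrase

Both phrases have the same opening (x) and the same cadence (perfect authentic cadence): the second is a restatement, not a consequent, so this is a repeated phrase rather than a period.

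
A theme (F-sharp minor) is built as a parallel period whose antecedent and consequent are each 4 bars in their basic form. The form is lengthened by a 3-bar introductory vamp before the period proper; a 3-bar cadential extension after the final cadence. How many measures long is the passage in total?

14 measures

Basic parallel period: 4 + 4 = 8 bars.
8 (basic form) + 3 (introduction) + 3 (cadential extension) = 14.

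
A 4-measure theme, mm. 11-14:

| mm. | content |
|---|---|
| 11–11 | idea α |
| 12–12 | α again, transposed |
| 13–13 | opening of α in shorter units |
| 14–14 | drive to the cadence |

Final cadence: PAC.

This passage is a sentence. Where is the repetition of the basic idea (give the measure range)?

The presentation of a sentence is the basic idea (measure 11) plus its repetition (m. 12); the repetition of the basic idea is therefore m. 12.

measures 12–12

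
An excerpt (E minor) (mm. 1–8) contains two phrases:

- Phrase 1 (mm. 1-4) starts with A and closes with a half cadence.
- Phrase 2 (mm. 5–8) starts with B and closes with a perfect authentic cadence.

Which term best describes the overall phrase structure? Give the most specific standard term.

Phrase 1 ends with a half cadence (weaker) and phrase 2 with a perfect authentic cadence (stronger): antecedent + consequent = a period.
The two phrases open with different material (A / B), so the period is contrasting.

contrasting period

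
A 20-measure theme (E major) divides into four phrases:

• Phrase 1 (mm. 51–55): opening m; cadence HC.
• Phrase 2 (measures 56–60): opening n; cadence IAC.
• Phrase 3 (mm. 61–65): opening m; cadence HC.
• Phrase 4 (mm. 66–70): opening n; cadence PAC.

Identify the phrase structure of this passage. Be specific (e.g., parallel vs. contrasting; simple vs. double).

Four phrases in two halves: the first half (mm. 51-60) ends with an imperfect authentic cadence, the second (bars 61–70) with a perfect authentic cadence — a large antecedent–consequent pair, i.e. a double period.
Phrase 3 begins with the same material as phrase 1, making it parallel.

parallel double period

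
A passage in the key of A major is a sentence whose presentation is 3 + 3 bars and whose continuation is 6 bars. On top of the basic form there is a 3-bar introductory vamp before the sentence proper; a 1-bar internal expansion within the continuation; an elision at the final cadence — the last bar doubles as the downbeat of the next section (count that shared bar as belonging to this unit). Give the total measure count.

Basic sentence: 3 + 3 + 6 = 12 bars.
12 (basic form) + 3 (introduction) + 1 (internal expansion) = 16.
The elision shares a bar with the next section but does not change this unit's count.

16 measures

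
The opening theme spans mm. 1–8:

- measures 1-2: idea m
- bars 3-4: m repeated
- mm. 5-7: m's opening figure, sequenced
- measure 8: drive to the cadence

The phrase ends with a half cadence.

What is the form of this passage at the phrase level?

Basic idea (measures 1–2) + its repetition (bars 3-4) form the presentation; fragmentation and cadence (mm. 5-8) form the continuation — the 8-bar whole is a sentence.

sentence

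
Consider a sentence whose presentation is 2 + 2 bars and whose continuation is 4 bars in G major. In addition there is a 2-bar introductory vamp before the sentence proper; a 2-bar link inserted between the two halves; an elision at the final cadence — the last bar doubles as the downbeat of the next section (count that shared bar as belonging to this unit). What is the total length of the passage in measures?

12 measures

Basic sentence: 2 + 2 + 4 = 8 bars.
8 (basic form) + 2 (introduction) + 2 (link) = 12.
The elision shares a bar with the next section but does not change this unit's count.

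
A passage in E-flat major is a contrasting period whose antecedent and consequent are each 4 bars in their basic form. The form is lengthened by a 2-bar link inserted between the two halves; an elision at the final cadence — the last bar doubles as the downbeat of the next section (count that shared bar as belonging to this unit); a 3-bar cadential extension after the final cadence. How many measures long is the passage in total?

13 measures

Basic contrasting period: 4 + 4 = 8 bars.
8 (basic form) + 2 (link) + 3 (cadential extension) = 13.
The elision shares a bar with the next section but does not change this unit's count.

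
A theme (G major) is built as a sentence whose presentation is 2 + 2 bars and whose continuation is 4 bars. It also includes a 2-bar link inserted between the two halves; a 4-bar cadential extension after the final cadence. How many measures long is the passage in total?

Basic sentence: 2 + 2 + 4 = 8 bars.
8 (basic form) + 2 (link) + 4 (cadential extension) = 14.

14 measures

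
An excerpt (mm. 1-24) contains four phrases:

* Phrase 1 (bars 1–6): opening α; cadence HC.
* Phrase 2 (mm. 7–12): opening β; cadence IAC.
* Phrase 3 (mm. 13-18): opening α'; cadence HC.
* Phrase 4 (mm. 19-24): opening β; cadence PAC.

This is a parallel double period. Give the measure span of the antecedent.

measures 1–12

In a double period the first pair of phrases (ending imperfect authentic cadence) is the large antecedent and the second pair (ending perfect authentic cadence) is the large consequent; the antecedent is measures 1–12.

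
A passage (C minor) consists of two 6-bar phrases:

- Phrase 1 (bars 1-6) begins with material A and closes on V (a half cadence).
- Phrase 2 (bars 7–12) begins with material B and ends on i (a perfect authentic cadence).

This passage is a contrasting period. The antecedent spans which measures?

The antecedent is the phrase ending with the weaker cadence (half cadence, phrase 1) and the consequent the one ending more conclusively (perfect authentic cadence, phrase 2); the antecedent is mm. 1-6.

measures 1–6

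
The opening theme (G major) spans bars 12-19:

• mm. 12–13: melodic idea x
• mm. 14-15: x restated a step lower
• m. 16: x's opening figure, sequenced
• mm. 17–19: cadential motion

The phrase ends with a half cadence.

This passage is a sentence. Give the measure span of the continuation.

measures 16–19

After the presentation (mm. 12-15), the continuation covers the fragmentation through the cadence: bars 16–19.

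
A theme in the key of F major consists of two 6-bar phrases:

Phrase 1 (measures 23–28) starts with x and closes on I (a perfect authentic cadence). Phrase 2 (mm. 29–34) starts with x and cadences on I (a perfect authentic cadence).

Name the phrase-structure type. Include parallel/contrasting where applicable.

repeated phrase

Both phrases have the same opening (x) and the same cadence (perfect authentic cadence): the second is a restatement, not a consequent, so this is a repeated phrase rather than a period.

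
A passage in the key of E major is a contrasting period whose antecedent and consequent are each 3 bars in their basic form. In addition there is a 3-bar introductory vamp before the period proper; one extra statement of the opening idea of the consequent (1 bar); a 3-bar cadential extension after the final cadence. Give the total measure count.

Basic contrasting period: 3 + 3 = 6 bars.
6 (basic form) + 3 (introduction) + 1 (extra statement) + 3 (cadential extension) = 13.

13 measures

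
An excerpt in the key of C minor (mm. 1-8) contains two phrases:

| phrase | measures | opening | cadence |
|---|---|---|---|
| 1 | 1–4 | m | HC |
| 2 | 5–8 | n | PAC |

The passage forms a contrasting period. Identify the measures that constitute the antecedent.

The antecedent is the phrase ending with the weaker cadence (half cadence, phrase 1) and the consequent the one ending more conclusively (perfect authentic cadence, phrase 2); the antecedent is mm. 1–4.

measures 1–4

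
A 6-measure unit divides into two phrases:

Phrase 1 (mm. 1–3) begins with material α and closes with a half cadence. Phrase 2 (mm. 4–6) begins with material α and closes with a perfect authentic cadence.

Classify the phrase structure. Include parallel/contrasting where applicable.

Phrase 1 ends with a half cadence (weaker) and phrase 2 with a perfect authentic cadence (stronger): antecedent + consequent = a period.
The two phrases open with the same material (α / α), so the period is parallel.

parallel period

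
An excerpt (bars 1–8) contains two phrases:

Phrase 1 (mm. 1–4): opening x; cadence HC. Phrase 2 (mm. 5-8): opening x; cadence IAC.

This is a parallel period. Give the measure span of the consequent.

measures 5–8

The phrase ending with the weaker cadence (half cadence) is the antecedent; the one ending more conclusively (imperfect authentic cadence) is the consequent. The consequent is measures 5–8.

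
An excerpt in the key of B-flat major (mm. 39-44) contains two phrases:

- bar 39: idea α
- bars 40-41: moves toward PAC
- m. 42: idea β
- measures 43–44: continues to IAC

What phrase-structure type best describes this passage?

phrase group

The second phrase closes with an imperfect authentic cadence, which is not stronger than the first phrase's perfect authentic cadence; without a weak→strong cadential pair there is no antecedent–consequent relationship, so this is a phrase group rather than a period.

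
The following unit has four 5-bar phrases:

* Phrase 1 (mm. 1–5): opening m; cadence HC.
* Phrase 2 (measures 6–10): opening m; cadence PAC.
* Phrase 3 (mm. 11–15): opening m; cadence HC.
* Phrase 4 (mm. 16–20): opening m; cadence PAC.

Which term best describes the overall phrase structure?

The cadence pattern HC–PAC–HC–PAC is weak–strong twice, and phrases 3–4 restate phrases 1–2: a period heard twice, not a double period (which would end weakly at phrase 2).

repeated period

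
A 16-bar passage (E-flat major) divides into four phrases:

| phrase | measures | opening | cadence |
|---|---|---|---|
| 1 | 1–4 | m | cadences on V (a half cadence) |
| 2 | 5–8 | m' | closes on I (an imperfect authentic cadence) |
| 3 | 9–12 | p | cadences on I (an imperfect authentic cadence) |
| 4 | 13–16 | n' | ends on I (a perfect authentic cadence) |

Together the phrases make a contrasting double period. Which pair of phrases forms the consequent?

phrases 3 and 4

In a double period the first pair of phrases (ending imperfect authentic cadence) is the large antecedent and the second pair (ending perfect authentic cadence) is the large consequent; the consequent is phrases 3 and 4.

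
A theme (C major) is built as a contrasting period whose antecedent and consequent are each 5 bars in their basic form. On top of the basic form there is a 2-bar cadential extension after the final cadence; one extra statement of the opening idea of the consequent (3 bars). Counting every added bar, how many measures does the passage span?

15 measures

Basic contrasting period: 5 + 5 = 10 bars.
10 (basic form) + 2 (cadential extension) + 3 (extra statement) = 15.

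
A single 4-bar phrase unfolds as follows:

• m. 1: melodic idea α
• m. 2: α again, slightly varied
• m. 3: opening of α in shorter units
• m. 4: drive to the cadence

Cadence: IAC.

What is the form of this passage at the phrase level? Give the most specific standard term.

Basic idea (bar 1) + its repetition (measure 2) form the presentation; fragmentation and cadence (mm. 3–4) form the continuation — the 4-bar whole is a sentence.

sentence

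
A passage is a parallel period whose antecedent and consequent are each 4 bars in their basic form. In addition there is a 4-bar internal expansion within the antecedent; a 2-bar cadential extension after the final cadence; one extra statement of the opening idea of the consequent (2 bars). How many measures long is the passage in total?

16 measures

Basic parallel period: 4 + 4 = 8 bars.
8 (basic form) + 4 (internal expansion) + 2 (cadential extension) + 2 (extra statement) = 16.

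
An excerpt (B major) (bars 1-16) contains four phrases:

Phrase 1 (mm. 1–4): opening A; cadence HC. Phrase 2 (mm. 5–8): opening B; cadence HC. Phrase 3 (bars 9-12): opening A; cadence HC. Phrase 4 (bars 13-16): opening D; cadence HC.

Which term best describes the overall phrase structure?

phrase group

Phrase 4 ends with a half cadence, no stronger than phrase 2's half cadence, so the four phrases do not form a double period; nor do phrases 3–4 duplicate 1–2, so it is not a repeated period. With no phrase reaching a conclusive cadence, the passage is a phrase group.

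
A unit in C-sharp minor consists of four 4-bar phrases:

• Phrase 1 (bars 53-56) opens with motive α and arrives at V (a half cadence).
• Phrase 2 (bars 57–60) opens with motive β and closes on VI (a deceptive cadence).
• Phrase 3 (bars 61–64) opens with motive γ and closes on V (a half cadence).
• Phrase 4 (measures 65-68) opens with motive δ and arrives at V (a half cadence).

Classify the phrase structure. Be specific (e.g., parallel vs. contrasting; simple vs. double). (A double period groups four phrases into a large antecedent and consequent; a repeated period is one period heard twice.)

Phrase 4 ends with a half cadence, no stronger than phrase 2's deceptive cadence, so the four phrases do not form a double period; nor do phrases 3–4 duplicate 1–2, so it is not a repeated period. With no phrase reaching a conclusive cadence, the passage is a phrase group.

phrase group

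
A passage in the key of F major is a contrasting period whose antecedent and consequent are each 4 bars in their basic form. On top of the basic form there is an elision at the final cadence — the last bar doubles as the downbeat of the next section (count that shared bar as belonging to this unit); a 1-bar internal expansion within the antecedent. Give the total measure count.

Basic contrasting period: 4 + 4 = 8 bars.
8 (basic form) + 1 (internal expansion) = 9.
The elision shares a bar with the next section but does not change this unit's count.

9 measures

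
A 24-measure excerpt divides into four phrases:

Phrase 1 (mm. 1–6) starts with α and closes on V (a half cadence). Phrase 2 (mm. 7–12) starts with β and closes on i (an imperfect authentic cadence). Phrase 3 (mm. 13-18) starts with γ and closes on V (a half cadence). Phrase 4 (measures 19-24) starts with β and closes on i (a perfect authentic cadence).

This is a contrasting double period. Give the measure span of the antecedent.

measures 1–12

In a double period the first pair of phrases (ending imperfect authentic cadence) is the large antecedent and the second pair (ending perfect authentic cadence) is the large consequent; the antecedent is measures 1–12.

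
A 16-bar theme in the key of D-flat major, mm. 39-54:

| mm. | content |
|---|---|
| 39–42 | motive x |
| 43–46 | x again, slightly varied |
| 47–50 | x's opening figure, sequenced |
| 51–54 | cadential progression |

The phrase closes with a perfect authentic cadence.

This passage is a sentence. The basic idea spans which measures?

measures 39–42

The presentation of a sentence is the basic idea (bars 39–42) plus its repetition (mm. 43–46); the basic idea is therefore mm. 39-42.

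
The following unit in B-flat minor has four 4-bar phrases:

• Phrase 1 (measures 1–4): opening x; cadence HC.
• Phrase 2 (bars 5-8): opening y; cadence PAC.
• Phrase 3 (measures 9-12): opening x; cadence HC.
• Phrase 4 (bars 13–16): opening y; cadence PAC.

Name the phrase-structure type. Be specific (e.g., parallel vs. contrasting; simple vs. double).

repeated period

The cadence pattern HC–PAC–HC–PAC is weak–strong twice, and phrases 3–4 restate phrases 1–2: a period heard twice, not a double period (which would end weakly at phrase 2).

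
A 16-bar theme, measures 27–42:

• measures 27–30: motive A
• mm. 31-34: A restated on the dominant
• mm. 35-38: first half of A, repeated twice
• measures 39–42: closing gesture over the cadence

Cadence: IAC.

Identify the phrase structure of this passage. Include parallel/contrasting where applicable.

Basic idea (bars 27–30) + its repetition (mm. 31–34) form the presentation; fragmentation and cadence (measures 35–42) form the continuation — the 16-bar whole is a sentence.

sentence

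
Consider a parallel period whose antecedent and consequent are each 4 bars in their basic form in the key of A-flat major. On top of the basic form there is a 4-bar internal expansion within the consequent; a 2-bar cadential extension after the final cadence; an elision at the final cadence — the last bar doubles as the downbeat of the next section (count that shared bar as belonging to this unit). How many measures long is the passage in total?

14 measures

Basic parallel period: 4 + 4 = 8 bars.
8 (basic form) + 4 (internal expansion) + 2 (cadential extension) = 14.
The elision shares a bar with the next section but does not change this unit's count.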